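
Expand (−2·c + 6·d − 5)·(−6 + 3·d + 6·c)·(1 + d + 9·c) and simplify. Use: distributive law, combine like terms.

(−2·c + 6·d − 5)·(−6 + 3·d + 6·c)·(1 + d + 9·c)
= (12·c − 6·c·d − 12·c^2 − 36·d + 18·d^2 + 36·c·d + 30 − 15·d − 30·c)·(1 + d + 9·c)    [distributive law]
= (−18·c + 30·c·d − 12·c^2 − 51·d + 18·d^2 + 30)·(1 + d + 9·c)    [combine like terms]
= −18·c − 18·c·d − 162·c^2 + 30·c·d + 30·c·d^2 + 270·c^2·d − 12·c^2 − 12·c^2·d − 108·c^3 − 51·d − 51·d^2 − 459·c·d + 18·d^2 + 18·d^3 + 162·c·d^2 + 30 + 30·d + 270·c    [distributive law]
= 252·c − 447·c·d − 174·c^2 + 192·c·d^2 + 258·c^2·d − 108·c^3 − 21·d − 33·d^2 + 18·d^3 + 30    [combine like terms]

252·c − 447·c·d − 174·c^2 + 192·c·d^2 + 258·c^2·d − 108·c^3 − 21·d − 33·d^2 + 18·d^3 + 30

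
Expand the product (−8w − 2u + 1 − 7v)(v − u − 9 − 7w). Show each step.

(−8w − 2u + 1 − 7v)(v − u − 9 − 7w)
= −8vw + 8uw + 72w + 56w^2 − 2uv + 2u^2 + 18u + 14uw + v − u − 9 − 7w − 7v^2 + 7uv + 63v + 49vw    [distributive law]
= 41vw + 22uw + 65w + 56w^2 + 5uv + 2u^2 + 17u + 64v − 9 − 7v^2    [combine like terms]

41vw + 22uw + 65w + 56w^2 + 5uv + 2u^2 + 17u + 64v − 9 − 7v^2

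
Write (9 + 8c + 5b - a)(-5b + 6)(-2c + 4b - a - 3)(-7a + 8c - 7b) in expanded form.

-2334abc + 3408bc^2 - 2274b^2c + 63ab^2 - 105b^3 + 126a^2b - 1575ab + 3852bc - 1827b^2 + 1476ac - 2016c^2 + 252a^2 + 1134a - 1296c + 1134b - 320abc^2 + 640bc^3 - 1440b^2c^2 + 920ab^2c - 30b^3c - 250a^2bc + 384ac^2 - 768c^3 + 300a^2c + 385ab^3 + 700b^4 - 280a^2b^2 + 35a^3b - 42a^3

(9 + 8c + 5b - a)(-5b + 6)(-2c + 4b - a - 3)(-7a + 8c - 7b)
= (-45b + 54 - 40bc + 48c - 25b^2 + 30b + 5ab - 6a)(-2c + 4b - a - 3)(-7a + 8c - 7b)    [distributive law]
= (-15b + 54 - 40bc + 48c - 25b^2 + 5ab - 6a)(-2c + 4b - a - 3)(-7a + 8c - 7b)    [combine like terms]
= (30bc - 60b^2 + 15ab + 45b - 108c + 216b - 54a - 162 + 80bc^2 - 160b^2c + 40abc + 120bc - 96c^2 + 192bc - 48ac - 144c + 50b^2c - 100b^3 + 25ab^2 + 75b^2 - 10abc + 20ab^2 - 5a^2b - 15ab + 12ac - 24ab + 6a^2 + 18a)(-7a + 8c - 7b)    [distributive law]
= (342bc + 15b^2 - 24ab + 261b - 252c - 36a - 162 + 80bc^2 - 110b^2c + 30abc - 96c^2 - 36ac - 100b^3 + 45ab^2 - 5a^2b + 6a^2)(-7a + 8c - 7b)    [combine like terms]
= -2394abc + 2736bc^2 - 2394b^2c - 105ab^2 + 120b^2c - 105b^3 + 168a^2b - 192abc + 168ab^2 - 1827ab + 2088bc - 1827b^2 + 1764ac - 2016c^2 + 1764bc + 252a^2 - 288ac + 252ab + 1134a - 1296c + 1134b - 560abc^2 + 640bc^3 - 560b^2c^2 + 770ab^2c - 880b^2c^2 + 770b^3c - 210a^2bc + 240abc^2 - 210ab^2c + 672ac^2 - 768c^3 + 672bc^2 + 252a^2c - 288ac^2 + 252abc + 700ab^3 - 800b^3c + 700b^4 - 315a^2b^2 + 360ab^2c - 315ab^3 + 35a^3b - 40a^2bc + 35a^2b^2 - 42a^3 + 48a^2c - 42a^2b    [distributive law]
= -2334abc + 3408bc^2 - 2274b^2c + 63ab^2 - 105b^3 + 126a^2b - 1575ab + 3852bc - 1827b^2 + 1476ac - 2016c^2 + 252a^2 + 1134a - 1296c + 1134b - 320abc^2 + 640bc^3 - 1440b^2c^2 + 920ab^2c - 30b^3c - 250a^2bc + 384ac^2 - 768c^3 + 300a^2c + 385ab^3 + 700b^4 - 280a^2b^2 + 35a^3b - 42a^3    [combine like terms]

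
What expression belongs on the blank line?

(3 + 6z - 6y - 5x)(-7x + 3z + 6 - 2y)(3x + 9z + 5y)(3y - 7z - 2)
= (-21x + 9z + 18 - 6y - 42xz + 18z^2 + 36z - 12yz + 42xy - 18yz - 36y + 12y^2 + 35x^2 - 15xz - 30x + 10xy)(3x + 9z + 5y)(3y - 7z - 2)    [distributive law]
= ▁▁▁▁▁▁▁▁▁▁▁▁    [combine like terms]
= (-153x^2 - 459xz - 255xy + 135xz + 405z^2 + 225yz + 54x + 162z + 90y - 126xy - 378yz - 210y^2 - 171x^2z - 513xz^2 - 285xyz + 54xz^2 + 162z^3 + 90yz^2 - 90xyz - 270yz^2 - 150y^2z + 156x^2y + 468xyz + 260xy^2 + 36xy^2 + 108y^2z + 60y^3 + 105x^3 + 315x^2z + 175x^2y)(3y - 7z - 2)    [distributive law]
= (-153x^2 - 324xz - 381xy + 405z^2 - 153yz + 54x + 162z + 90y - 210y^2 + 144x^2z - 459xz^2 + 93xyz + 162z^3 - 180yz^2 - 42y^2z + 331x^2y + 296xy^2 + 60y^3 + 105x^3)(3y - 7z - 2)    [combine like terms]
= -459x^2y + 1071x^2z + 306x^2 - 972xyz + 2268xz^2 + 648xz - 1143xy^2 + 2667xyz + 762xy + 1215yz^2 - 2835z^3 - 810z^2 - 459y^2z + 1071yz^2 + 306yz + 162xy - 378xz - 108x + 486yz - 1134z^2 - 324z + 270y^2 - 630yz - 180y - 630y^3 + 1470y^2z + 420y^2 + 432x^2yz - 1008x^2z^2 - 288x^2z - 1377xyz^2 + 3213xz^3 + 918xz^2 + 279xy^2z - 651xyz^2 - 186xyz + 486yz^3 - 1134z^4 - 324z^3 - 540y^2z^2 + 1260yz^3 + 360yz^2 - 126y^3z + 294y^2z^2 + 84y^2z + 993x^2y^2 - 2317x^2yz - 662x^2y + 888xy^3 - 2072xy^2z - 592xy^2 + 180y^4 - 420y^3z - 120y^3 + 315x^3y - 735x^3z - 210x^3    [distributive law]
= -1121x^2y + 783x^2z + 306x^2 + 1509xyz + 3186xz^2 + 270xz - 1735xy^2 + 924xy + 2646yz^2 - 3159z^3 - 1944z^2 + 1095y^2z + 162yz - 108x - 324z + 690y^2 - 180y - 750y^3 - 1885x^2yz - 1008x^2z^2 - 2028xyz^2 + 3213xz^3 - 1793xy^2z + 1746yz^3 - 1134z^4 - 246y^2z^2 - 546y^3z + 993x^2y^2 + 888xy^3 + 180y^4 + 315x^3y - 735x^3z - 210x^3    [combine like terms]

By combine like terms:

(-51x + 45z + 18 - 42y - 57xz + 18z^2 - 30yz + 52xy + 12y^2 + 35x^2)(3x + 9z + 5y)(3y - 7z - 2)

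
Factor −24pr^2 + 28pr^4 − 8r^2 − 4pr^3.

−24pr^2 + 28pr^4 − 8r^2 − 4pr^3
= 4(−6pr^2 + 7pr^4 − 2r^2 − pr^3)    [factor out 4]
= 4r^2(−6p + 7pr^2 − 2 − pr)    [factor out r^2]

4r^2(−6p + 7pr^2 − 2 − pr)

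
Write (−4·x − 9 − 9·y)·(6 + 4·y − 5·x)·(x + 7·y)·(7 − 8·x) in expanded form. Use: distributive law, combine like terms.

(−4·x − 9 − 9·y)·(6 + 4·y − 5·x)·(x + 7·y)·(7 − 8·x)
= (−24·x − 16·x·y + 20·x² − 54 − 36·y + 45·x − 54·y − 36·y² + 45·x·y)·(x + 7·y)·(7 − 8·x)    [distributive law]
= (21·x + 29·x·y + 20·x² − 54 − 90·y − 36·y²)·(x + 7·y)·(7 − 8·x)    [combine like terms]
= (21·x² + 147·x·y + 29·x²·y + 203·x·y² + 20·x³ + 140·x²·y − 54·x − 378·y − 90·x·y − 630·y² − 36·x·y² − 252·y³)·(7 − 8·x)    [distributive law]
= (21·x² + 57·x·y + 169·x²·y + 167·x·y² + 20·x³ − 54·x − 378·y − 630·y² − 252·y³)·(7 − 8·x)    [combine like terms]
= 147·x² − 168·x³ + 399·x·y − 456·x²·y + 1183·x²·y − 1352·x³·y + 1169·x·y² − 1336·x²·y² + 140·x³ − 160·x⁴ − 378·x + 432·x² − 2646·y + 3024·x·y − 4410·y² + 5040·x·y² − 1764·y³ + 2016·x·y³    [distributive law]
= 579·x² − 28·x³ + 3423·x·y + 727·x²·y − 1352·x³·y + 6209·x·y² − 1336·x²·y² − 160·x⁴ − 378·x − 2646·y − 4410·y² − 1764·y³ + 2016·x·y³    [combine like terms]

579·x² − 28·x³ + 3423·x·y + 727·x²·y − 1352·x³·y + 6209·x·y² − 1336·x²·y² − 160·x⁴ − 378·x − 2646·y − 4410·y² − 1764·y³ + 2016·x·y³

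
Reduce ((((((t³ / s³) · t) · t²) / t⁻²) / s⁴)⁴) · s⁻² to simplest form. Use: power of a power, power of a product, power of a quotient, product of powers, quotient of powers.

s⁻³⁰·t³²

((((((t³ / s³) · t) · t²) / t⁻²) / s⁴)⁴) · s⁻²
= ((((((t³ / s³) · t) · t²) / t⁻²)⁴) / ((s⁴)⁴)) · s⁻²    [power of a quotient]
= ((((((t³ / s³) · t) · t²)⁴) / ((t⁻²)⁴)) / ((s⁴)⁴)) · s⁻²    [power of a quotient]
= ((((((t³ / s³) · t)⁴) · ((t²)⁴)) / ((t⁻²)⁴)) / ((s⁴)⁴)) · s⁻²    [power of a product]
= ((((((t³ / s³)⁴) · (t⁴)) · ((t²)⁴)) / ((t⁻²)⁴)) / ((s⁴)⁴)) · s⁻²    [power of a product]
= (((((((t³)⁴) / ((s³)⁴)) · (t⁴)) · ((t²)⁴)) / ((t⁻²)⁴)) / ((s⁴)⁴)) · s⁻²    [power of a quotient]
= (((((t¹² / ((s³)⁴)) · (t⁴)) · ((t²)⁴)) / ((t⁻²)⁴)) / ((s⁴)⁴)) · s⁻²    [power of a power]
= (((((t¹² / s¹²) · (t⁴)) · ((t²)⁴)) / ((t⁻²)⁴)) / ((s⁴)⁴)) · s⁻²    [power of a power]
= (((((t¹² / s¹²) · t⁴) · t⁸) / ((t⁻²)⁴)) / ((s⁴)⁴)) · s⁻²    [power of a power]
= (((((t¹² / s¹²) · t⁴) · t⁸) / t⁻⁸) / ((s⁴)⁴)) · s⁻²    [power of a power]
= (((((t¹² / s¹²) · t⁴) · t⁸) / t⁻⁸) / s¹⁶) · s⁻²    [power of a power]
= s⁻³⁰·t³²    [quotient of powers; product of powers]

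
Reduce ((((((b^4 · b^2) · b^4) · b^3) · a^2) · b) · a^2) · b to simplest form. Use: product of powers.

((((((b^4 · b^2) · b^4) · b^3) · a^2) · b) · a^2) · b
= (((((b^6 · b^4) · b^3) · a^2) · b) · a^2) · b    [product of powers]
= ((((b^10 · b^3) · a^2) · b) · a^2) · b    [product of powers]
= (((b^13 · a^2) · b) · a^2) · b    [product of powers]
= a^4b^15    [product of powers]

a^4b^15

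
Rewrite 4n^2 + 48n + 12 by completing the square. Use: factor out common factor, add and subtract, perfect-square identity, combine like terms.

4(n + 6)^2 − 132

4n^2 + 48n + 12
= 4(n^2 + 12n) + 12    [factor out 4 from the n-terms]
= 4(n^2 + 12n + 36 − 36) + 12    [add and subtract 36 inside the bracket]
= 4(n + 6)^2 − 144 + 12    [perfect-square identity]
= 4(n + 6)^2 − 132    [combine constants]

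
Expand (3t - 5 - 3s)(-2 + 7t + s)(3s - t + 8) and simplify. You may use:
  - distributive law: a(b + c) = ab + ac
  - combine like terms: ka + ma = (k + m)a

(3t - 5 - 3s)(-2 + 7t + s)(3s - t + 8)
= (-6t + 21t² + 3st + 10 - 35t - 5s + 6s - 21st - 3s²)(3s - t + 8)    [distributive law]
= (-41t + 21t² - 18st + 10 + s - 3s²)(3s - t + 8)    [combine like terms]
= -123st + 41t² - 328t + 63st² - 21t³ + 168t² - 54s²t + 18st² - 144st + 30s - 10t + 80 + 3s² - st + 8s - 9s³ + 3s²t - 24s²    [distributive law]
= -268st + 209t² - 338t + 81st² - 21t³ - 51s²t + 38s + 80 - 21s² - 9s³    [combine like terms]

-268st + 209t² - 338t + 81st² - 21t³ - 51s²t + 38s + 80 - 21s² - 9s³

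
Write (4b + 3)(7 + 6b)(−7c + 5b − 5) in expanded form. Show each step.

−322bc + 110b² − 125b − 168b²c + 120b³ − 147c − 105

(4b + 3)(7 + 6b)(−7c + 5b − 5)
= (28b + 24b² + 21 + 18b)(−7c + 5b − 5)    [distributive law]
= (46b + 24b² + 21)(−7c + 5b − 5)    [combine like terms]
= −322bc + 230b² − 230b − 168b²c + 120b³ − 120b² − 147c + 105b − 105    [distributive law]
= −322bc + 110b² − 125b − 168b²c + 120b³ − 147c − 105    [combine like terms]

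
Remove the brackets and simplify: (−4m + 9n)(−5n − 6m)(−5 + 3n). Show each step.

(−4m + 9n)(−5n − 6m)(−5 + 3n)
= (20mn + 24m^2 − 45n^2 − 54mn)(−5 + 3n)    [distributive law]
= (−34mn + 24m^2 − 45n^2)(−5 + 3n)    [combine like terms]
= 170mn − 102mn^2 − 120m^2 + 72m^2n + 225n^2 − 135n^3    [distributive law]

170mn − 102mn^2 − 120m^2 + 72m^2n + 225n^2 − 135n^3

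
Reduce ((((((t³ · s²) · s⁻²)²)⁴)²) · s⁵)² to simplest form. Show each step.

((((((t³ · s²) · s⁻²)²)⁴)²) · s⁵)²
= ((((((t³ · s²) · s⁻²)²)⁴)²)²) · ((s⁵)²)    [power of a product]
= (((((t³ · s²) · s⁻²)²)⁴)⁴) · ((s⁵)²)    [power of a power]
= ((((t³ · s²) · s⁻²)²)¹⁶) · ((s⁵)²)    [power of a power]
= (((t³ · s²) · s⁻²)³²) · ((s⁵)²)    [power of a power]
= (((t³ · s²)³²) · ((s⁻²)³²)) · ((s⁵)²)    [power of a product]
= ((((t³)³²) · ((s²)³²)) · ((s⁻²)³²)) · ((s⁵)²)    [power of a product]
= ((t⁹⁶ · ((s²)³²)) · ((s⁻²)³²)) · ((s⁵)²)    [power of a power]
= ((t⁹⁶ · s⁶⁴) · ((s⁻²)³²)) · ((s⁵)²)    [power of a power]
= ((t⁹⁶ · s⁶⁴) · s⁻⁶⁴) · ((s⁵)²)    [power of a power]
= ((t⁹⁶ · s⁶⁴) · s⁻⁶⁴) · s¹⁰    [power of a power]
= s¹⁰t⁹⁶    [product of powers]

s¹⁰t⁹⁶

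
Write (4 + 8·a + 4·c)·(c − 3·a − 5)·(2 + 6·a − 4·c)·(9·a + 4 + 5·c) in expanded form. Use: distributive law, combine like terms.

(4 + 8·a + 4·c)·(c − 3·a − 5)·(2 + 6·a − 4·c)·(9·a + 4 + 5·c)
= (4·c − 12·a − 20 + 8·a·c − 24·a^2 − 40·a + 4·c^2 − 12·a·c − 20·c)·(2 + 6·a − 4·c)·(9·a + 4 + 5·c)    [distributive law]
= (−16·c − 52·a − 20 − 4·a·c − 24·a^2 + 4·c^2)·(2 + 6·a − 4·c)·(9·a + 4 + 5·c)    [combine like terms]
= (−32·c − 96·a·c + 64·c^2 − 104·a − 312·a^2 + 208·a·c − 40 − 120·a + 80·c − 8·a·c − 24·a^2·c + 16·a·c^2 − 48·a^2 − 144·a^3 + 96·a^2·c + 8·c^2 + 24·a·c^2 − 16·c^3)·(9·a + 4 + 5·c)    [distributive law]
= (48·c + 104·a·c + 72·c^2 − 224·a − 360·a^2 − 40 + 72·a^2·c + 40·a·c^2 − 144·a^3 − 16·c^3)·(9·a + 4 + 5·c)    [combine like terms]
= 432·a·c + 192·c + 240·c^2 + 936·a^2·c + 416·a·c + 520·a·c^2 + 648·a·c^2 + 288·c^2 + 360·c^3 − 2016·a^2 − 896·a − 1120·a·c − 3240·a^3 − 1440·a^2 − 1800·a^2·c − 360·a − 160 − 200·c + 648·a^3·c + 288·a^2·c + 360·a^2·c^2 + 360·a^2·c^2 + 160·a·c^2 + 200·a·c^3 − 1296·a^4 − 576·a^3 − 720·a^3·c − 144·a·c^3 − 64·c^3 − 80·c^4    [distributive law]
= −272·a·c − 8·c + 528·c^2 − 576·a^2·c + 1328·a·c^2 + 296·c^3 − 3456·a^2 − 1256·a − 3816·a^3 − 160 − 72·a^3·c + 720·a^2·c^2 + 56·a·c^3 − 1296·a^4 − 80·c^4    [combine like terms]

−272·a·c − 8·c + 528·c^2 − 576·a^2·c + 1328·a·c^2 + 296·c^3 − 3456·a^2 − 1256·a − 3816·a^3 − 160 − 72·a^3·c + 720·a^2·c^2 + 56·a·c^3 − 1296·a^4 − 80·c^4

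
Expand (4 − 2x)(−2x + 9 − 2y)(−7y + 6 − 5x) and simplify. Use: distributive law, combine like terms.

(4 − 2x)(−2x + 9 − 2y)(−7y + 6 − 5x)
= (−8x + 36 − 8y + 4x² − 18x + 4xy)(−7y + 6 − 5x)    [distributive law]
= (−26x + 36 − 8y + 4x² + 4xy)(−7y + 6 − 5x)    [combine like terms]
= 182xy − 156x + 130x² − 252y + 216 − 180x + 56y² − 48y + 40xy − 28x²y + 24x² − 20x³ − 28xy² + 24xy − 20x²y    [distributive law]
= 246xy − 336x + 154x² − 300y + 216 + 56y² − 48x²y − 20x³ − 28xy²    [combine like terms]

246xy − 336x + 154x² − 300y + 216 + 56y² − 48x²y − 20x³ − 28xy²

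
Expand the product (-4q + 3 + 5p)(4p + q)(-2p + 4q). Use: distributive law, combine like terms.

(-4q + 3 + 5p)(4p + q)(-2p + 4q)
= (-16pq - 4q^2 + 12p + 3q + 20p^2 + 5pq)(-2p + 4q)    [distributive law]
= (-11pq - 4q^2 + 12p + 3q + 20p^2)(-2p + 4q)    [combine like terms]
= 22p^2q - 44pq^2 + 8pq^2 - 16q^3 - 24p^2 + 48pq - 6pq + 12q^2 - 40p^3 + 80p^2q    [distributive law]
= 102p^2q - 36pq^2 - 16q^3 - 24p^2 + 42pq + 12q^2 - 40p^3    [combine like terms]

102p^2q - 36pq^2 - 16q^3 - 24p^2 + 42pq + 12q^2 - 40p^3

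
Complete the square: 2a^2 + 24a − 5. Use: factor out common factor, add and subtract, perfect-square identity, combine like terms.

2(a + 6)^2 − 77

2a^2 + 24a − 5
= 2(a^2 + 12a) − 5    [factor out 2 from the a-terms]
= 2(a^2 + 12a + 36 − 36) − 5    [add and subtract 36 inside the bracket]
= 2(a + 6)^2 − 72 − 5    [perfect-square identity]
= 2(a + 6)^2 − 77    [combine constants]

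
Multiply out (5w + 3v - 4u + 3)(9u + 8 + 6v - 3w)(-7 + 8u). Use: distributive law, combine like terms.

-151uw + 456u^2w - 217w - 147vw + 168uvw + 105w^2 - 120uw^2 + 315uv + 24u^2v - 294v - 126v^2 + 144uv^2 + 212u^2 - 288u^3 + 227u - 168

(5w + 3v - 4u + 3)(9u + 8 + 6v - 3w)(-7 + 8u)
= (45uw + 40w + 30vw - 15w^2 + 27uv + 24v + 18v^2 - 9vw - 36u^2 - 32u - 24uv + 12uw + 27u + 24 + 18v - 9w)(-7 + 8u)    [distributive law]
= (57uw + 31w + 21vw - 15w^2 + 3uv + 42v + 18v^2 - 36u^2 - 5u + 24)(-7 + 8u)    [combine like terms]
= -399uw + 456u^2w - 217w + 248uw - 147vw + 168uvw + 105w^2 - 120uw^2 - 21uv + 24u^2v - 294v + 336uv - 126v^2 + 144uv^2 + 252u^2 - 288u^3 + 35u - 40u^2 - 168 + 192u    [distributive law]
= -151uw + 456u^2w - 217w - 147vw + 168uvw + 105w^2 - 120uw^2 + 315uv + 24u^2v - 294v - 126v^2 + 144uv^2 + 212u^2 - 288u^3 + 227u - 168    [combine like terms]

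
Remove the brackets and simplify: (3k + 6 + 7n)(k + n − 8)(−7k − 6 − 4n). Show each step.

−21k^3 + 108k^2 − 82k^2n + 362kn − 89kn^2 + 444k + 492n + 158n^2 + 288 − 28n^3

(3k + 6 + 7n)(k + n − 8)(−7k − 6 − 4n)
= (3k^2 + 3kn − 24k + 6k + 6n − 48 + 7kn + 7n^2 − 56n)(−7k − 6 − 4n)    [distributive law]
= (3k^2 + 10kn − 18k − 50n − 48 + 7n^2)(−7k − 6 − 4n)    [combine like terms]
= −21k^3 − 18k^2 − 12k^2n − 70k^2n − 60kn − 40kn^2 + 126k^2 + 108k + 72kn + 350kn + 300n + 200n^2 + 336k + 288 + 192n − 49kn^2 − 42n^2 − 28n^3    [distributive law]
= −21k^3 + 108k^2 − 82k^2n + 362kn − 89kn^2 + 444k + 492n + 158n^2 + 288 − 28n^3    [combine like terms]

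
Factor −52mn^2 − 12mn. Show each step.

4mn(−13n − 3)

−52mn^2 − 12mn
= 4(−13mn^2 − 3mn)    [factor out 4]
= 4mn(−13n − 3)    [factor out mn]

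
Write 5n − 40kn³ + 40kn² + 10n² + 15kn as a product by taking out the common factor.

5n(1 − 8kn² + 8kn + 2n + 3k)

5n − 40kn³ + 40kn² + 10n² + 15kn
= 5(n − 8kn³ + 8kn² + 2n² + 3kn)    [factor out 5]
= 5n(1 − 8kn² + 8kn + 2n + 3k)    [factor out n]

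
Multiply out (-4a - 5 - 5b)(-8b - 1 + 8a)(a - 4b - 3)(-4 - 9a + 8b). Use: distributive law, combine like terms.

-1917a^2b - 1336a^3b + 312a^2b^2 + 4116ab^2 + 2016ab^3 + 1447ab - 1257a^2 - 412a^3 - 317a + 288a^4 - 40b^2 - 1760b^3 + 500b + 60 - 1280b^4

(-4a - 5 - 5b)(-8b - 1 + 8a)(a - 4b - 3)(-4 - 9a + 8b)
= (32ab + 4a - 32a^2 + 40b + 5 - 40a + 40b^2 + 5b - 40ab)(a - 4b - 3)(-4 - 9a + 8b)    [distributive law]
= (-8ab - 36a - 32a^2 + 45b + 5 + 40b^2)(a - 4b - 3)(-4 - 9a + 8b)    [combine like terms]
= (-8a^2b + 32ab^2 + 24ab - 36a^2 + 144ab + 108a - 32a^3 + 128a^2b + 96a^2 + 45ab - 180b^2 - 135b + 5a - 20b - 15 + 40ab^2 - 160b^3 - 120b^2)(-4 - 9a + 8b)    [distributive law]
= (120a^2b + 72ab^2 + 213ab + 60a^2 + 113a - 32a^3 - 300b^2 - 155b - 15 - 160b^3)(-4 - 9a + 8b)    [combine like terms]
= -480a^2b - 1080a^3b + 960a^2b^2 - 288ab^2 - 648a^2b^2 + 576ab^3 - 852ab - 1917a^2b + 1704ab^2 - 240a^2 - 540a^3 + 480a^2b - 452a - 1017a^2 + 904ab + 128a^3 + 288a^4 - 256a^3b + 1200b^2 + 2700ab^2 - 2400b^3 + 620b + 1395ab - 1240b^2 + 60 + 135a - 120b + 640b^3 + 1440ab^3 - 1280b^4    [distributive law]
= -1917a^2b - 1336a^3b + 312a^2b^2 + 4116ab^2 + 2016ab^3 + 1447ab - 1257a^2 - 412a^3 - 317a + 288a^4 - 40b^2 - 1760b^3 + 500b + 60 - 1280b^4    [combine like terms]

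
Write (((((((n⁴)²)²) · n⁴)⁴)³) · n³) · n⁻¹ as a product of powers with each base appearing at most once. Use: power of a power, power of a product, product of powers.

(((((((n⁴)²)²) · n⁴)⁴)³) · n³) · n⁻¹
= ((((((n⁴)²)²) · n⁴)¹²) · n³) · n⁻¹    [power of a power]
= ((((((n⁴)²)²)¹²) · ((n⁴)¹²)) · n³) · n⁻¹    [power of a product]
= (((((n⁴)²)²⁴) · ((n⁴)¹²)) · n³) · n⁻¹    [power of a power]
= ((((n⁴)⁴⁸) · ((n⁴)¹²)) · n³) · n⁻¹    [power of a power]
= ((n¹⁹² · ((n⁴)¹²)) · n³) · n⁻¹    [power of a power]
= ((n¹⁹² · n⁴⁸) · n³) · n⁻¹    [power of a power]
= (n²⁴⁰ · n³) · n⁻¹    [product of powers]
= n²⁴³ · n⁻¹    [product of powers]
= n²⁴²    [product of powers]

n²⁴²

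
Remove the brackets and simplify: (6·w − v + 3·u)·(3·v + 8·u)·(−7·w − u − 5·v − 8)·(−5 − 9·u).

630·v·w^2 + 1134·u·v·w^2 + 2621·u·v·w + 2385·u^2·v·w + 345·v^2·w + 621·u·v^2·w + 720·v·w + 1680·u·w^2 + 3024·u^2·w^2 + 4536·u^2·w + 1944·u^3·w + 1920·u·w − 206·u·v^2 + 18·u^2·v^2 − 75·v^3 − 135·u·v^3 − 120·v^2 + 677·u^2·v + 1089·u^3·v + 40·u·v + 1848·u^3 + 216·u^4 + 960·u^2

(6·w − v + 3·u)·(3·v + 8·u)·(−7·w − u − 5·v − 8)·(−5 − 9·u)
= (18·v·w + 48·u·w − 3·v^2 − 8·u·v + 9·u·v + 24·u^2)·(−7·w − u − 5·v − 8)·(−5 − 9·u)    [distributive law]
= (18·v·w + 48·u·w − 3·v^2 + u·v + 24·u^2)·(−7·w − u − 5·v − 8)·(−5 − 9·u)    [combine like terms]
= (−126·v·w^2 − 18·u·v·w − 90·v^2·w − 144·v·w − 336·u·w^2 − 48·u^2·w − 240·u·v·w − 384·u·w + 21·v^2·w + 3·u·v^2 + 15·v^3 + 24·v^2 − 7·u·v·w − u^2·v − 5·u·v^2 − 8·u·v − 168·u^2·w − 24·u^3 − 120·u^2·v − 192·u^2)·(−5 − 9·u)    [distributive law]
= (−126·v·w^2 − 265·u·v·w − 69·v^2·w − 144·v·w − 336·u·w^2 − 216·u^2·w − 384·u·w − 2·u·v^2 + 15·v^3 + 24·v^2 − 121·u^2·v − 8·u·v − 24·u^3 − 192·u^2)·(−5 − 9·u)    [combine like terms]
= 630·v·w^2 + 1134·u·v·w^2 + 1325·u·v·w + 2385·u^2·v·w + 345·v^2·w + 621·u·v^2·w + 720·v·w + 1296·u·v·w + 1680·u·w^2 + 3024·u^2·w^2 + 1080·u^2·w + 1944·u^3·w + 1920·u·w + 3456·u^2·w + 10·u·v^2 + 18·u^2·v^2 − 75·v^3 − 135·u·v^3 − 120·v^2 − 216·u·v^2 + 605·u^2·v + 1089·u^3·v + 40·u·v + 72·u^2·v + 120·u^3 + 216·u^4 + 960·u^2 + 1728·u^3    [distributive law]
= 630·v·w^2 + 1134·u·v·w^2 + 2621·u·v·w + 2385·u^2·v·w + 345·v^2·w + 621·u·v^2·w + 720·v·w + 1680·u·w^2 + 3024·u^2·w^2 + 4536·u^2·w + 1944·u^3·w + 1920·u·w − 206·u·v^2 + 18·u^2·v^2 − 75·v^3 − 135·u·v^3 − 120·v^2 + 677·u^2·v + 1089·u^3·v + 40·u·v + 1848·u^3 + 216·u^4 + 960·u^2    [combine like terms]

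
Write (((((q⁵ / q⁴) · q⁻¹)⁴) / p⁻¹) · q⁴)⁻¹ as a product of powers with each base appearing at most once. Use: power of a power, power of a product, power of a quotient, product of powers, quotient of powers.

(((((q⁵ / q⁴) · q⁻¹)⁴) / p⁻¹) · q⁴)⁻¹
= (((((q⁵ / q⁴) · q⁻¹)⁴) / p⁻¹)⁻¹) · ((q⁴)⁻¹)    [power of a product]
= (((((q⁵ / q⁴) · q⁻¹)⁴)⁻¹) / ((p⁻¹)⁻¹)) · ((q⁴)⁻¹)    [power of a quotient]
= ((((q⁵ / q⁴) · q⁻¹)⁻⁴) / ((p⁻¹)⁻¹)) · ((q⁴)⁻¹)    [power of a power]
= ((((q⁵ / q⁴)⁻⁴) · ((q⁻¹)⁻⁴)) / ((p⁻¹)⁻¹)) · ((q⁴)⁻¹)    [power of a product]
= (((((q⁵)⁻⁴) / ((q⁴)⁻⁴)) · ((q⁻¹)⁻⁴)) / ((p⁻¹)⁻¹)) · ((q⁴)⁻¹)    [power of a quotient]
= (((q⁻²⁰ / ((q⁴)⁻⁴)) · ((q⁻¹)⁻⁴)) / ((p⁻¹)⁻¹)) · ((q⁴)⁻¹)    [power of a power]
= (((q⁻²⁰ / q⁻¹⁶) · ((q⁻¹)⁻⁴)) / ((p⁻¹)⁻¹)) · ((q⁴)⁻¹)    [power of a power]
= ((q⁻⁴ · ((q⁻¹)⁻⁴)) / ((p⁻¹)⁻¹)) · ((q⁴)⁻¹)    [quotient of powers]
= ((q⁻⁴ · q⁴) / ((p⁻¹)⁻¹)) · ((q⁴)⁻¹)    [power of a power]
= (q⁰ / ((p⁻¹)⁻¹)) · ((q⁴)⁻¹)    [product of powers]
= (q⁰ / p) · ((q⁴)⁻¹)    [power of a power]
= (q⁰ / p) · q⁻⁴    [power of a power]
= p⁻¹·q⁻⁴    [quotient of powers; product of powers]

p⁻¹·q⁻⁴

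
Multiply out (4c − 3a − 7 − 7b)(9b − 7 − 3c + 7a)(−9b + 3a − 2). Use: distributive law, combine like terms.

−513b^2c − 162abc − 51bc − 95ac + 14c + 108bc^2 − 36ac^2 + 24c^2 + 111a^2c + 495ab^2 − 39a^2b + 362ab − 42a^2 + 203a − 63a^3 + 252b^2 − 413b − 98 + 567b^3

(4c − 3a − 7 − 7b)(9b − 7 − 3c + 7a)(−9b + 3a − 2)
= (36bc − 28c − 12c^2 + 28ac − 27ab + 21a + 9ac − 21a^2 − 63b + 49 + 21c − 49a − 63b^2 + 49b + 21bc − 49ab)(−9b + 3a − 2)    [distributive law]
= (57bc − 7c − 12c^2 + 37ac − 76ab − 28a − 21a^2 − 14b + 49 − 63b^2)(−9b + 3a − 2)    [combine like terms]
= −513b^2c + 171abc − 114bc + 63bc − 21ac + 14c + 108bc^2 − 36ac^2 + 24c^2 − 333abc + 111a^2c − 74ac + 684ab^2 − 228a^2b + 152ab + 252ab − 84a^2 + 56a + 189a^2b − 63a^3 + 42a^2 + 126b^2 − 42ab + 28b − 441b + 147a − 98 + 567b^3 − 189ab^2 + 126b^2    [distributive law]
= −513b^2c − 162abc − 51bc − 95ac + 14c + 108bc^2 − 36ac^2 + 24c^2 + 111a^2c + 495ab^2 − 39a^2b + 362ab − 42a^2 + 203a − 63a^3 + 252b^2 − 413b − 98 + 567b^3    [combine like terms]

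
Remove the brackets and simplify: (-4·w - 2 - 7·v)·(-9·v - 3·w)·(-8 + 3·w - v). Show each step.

-408·v·w + 159·v·w^2 + 132·v^2·w - 78·w^2 + 36·w^3 - 144·v - 522·v^2 - 48·w - 63·v^3

(-4·w - 2 - 7·v)·(-9·v - 3·w)·(-8 + 3·w - v)
= (36·v·w + 12·w^2 + 18·v + 6·w + 63·v^2 + 21·v·w)·(-8 + 3·w - v)    [distributive law]
= (57·v·w + 12·w^2 + 18·v + 6·w + 63·v^2)·(-8 + 3·w - v)    [combine like terms]
= -456·v·w + 171·v·w^2 - 57·v^2·w - 96·w^2 + 36·w^3 - 12·v·w^2 - 144·v + 54·v·w - 18·v^2 - 48·w + 18·w^2 - 6·v·w - 504·v^2 + 189·v^2·w - 63·v^3    [distributive law]
= -408·v·w + 159·v·w^2 + 132·v^2·w - 78·w^2 + 36·w^3 - 144·v - 522·v^2 - 48·w - 63·v^3    [combine like terms]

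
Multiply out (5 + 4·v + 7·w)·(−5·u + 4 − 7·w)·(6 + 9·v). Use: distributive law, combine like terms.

−150·u − 345·u·v + 120 + 276·v − 42·w − 231·v·w − 180·u·v^2 + 144·v^2 − 252·v^2·w − 210·u·w − 315·u·v·w − 294·w^2 − 441·v·w^2

(5 + 4·v + 7·w)·(−5·u + 4 − 7·w)·(6 + 9·v)
= (−25·u + 20 − 35·w − 20·u·v + 16·v − 28·v·w − 35·u·w + 28·w − 49·w^2)·(6 + 9·v)    [distributive law]
= (−25·u + 20 − 7·w − 20·u·v + 16·v − 28·v·w − 35·u·w − 49·w^2)·(6 + 9·v)    [combine like terms]
= −150·u − 225·u·v + 120 + 180·v − 42·w − 63·v·w − 120·u·v − 180·u·v^2 + 96·v + 144·v^2 − 168·v·w − 252·v^2·w − 210·u·w − 315·u·v·w − 294·w^2 − 441·v·w^2    [distributive law]
= −150·u − 345·u·v + 120 + 276·v − 42·w − 231·v·w − 180·u·v^2 + 144·v^2 − 252·v^2·w − 210·u·w − 315·u·v·w − 294·w^2 − 441·v·w^2    [combine like terms]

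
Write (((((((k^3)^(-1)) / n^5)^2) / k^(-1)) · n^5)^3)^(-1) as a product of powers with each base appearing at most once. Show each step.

(((((((k^3)^(-1)) / n^5)^2) / k^(-1)) · n^5)^3)^(-1)
= ((((((k^3)^(-1)) / n^5)^2) / k^(-1)) · n^5)^(-3)    [power of a power]
= ((((((k^3)^(-1)) / n^5)^2) / k^(-1))^(-3)) · ((n^5)^(-3))    [power of a product]
= ((((((k^3)^(-1)) / n^5)^2)^(-3)) / ((k^(-1))^(-3))) · ((n^5)^(-3))    [power of a quotient]
= (((((k^3)^(-1)) / n^5)^(-6)) / ((k^(-1))^(-3))) · ((n^5)^(-3))    [power of a power]
= (((((k^3)^(-1))^(-6)) / ((n^5)^(-6))) / ((k^(-1))^(-3))) · ((n^5)^(-3))    [power of a quotient]
= ((((k^3)^6) / ((n^5)^(-6))) / ((k^(-1))^(-3))) · ((n^5)^(-3))    [power of a power]
= ((k^18 / ((n^5)^(-6))) / ((k^(-1))^(-3))) · ((n^5)^(-3))    [power of a power]
= ((k^18 / n^(-30)) / ((k^(-1))^(-3))) · ((n^5)^(-3))    [power of a power]
= ((k^18 / n^(-30)) / k^3) · ((n^5)^(-3))    [power of a power]
= ((k^18 / n^(-30)) / k^3) · n^(-15)    [power of a power]
= k^15n^15    [quotient of powers]

k^15n^15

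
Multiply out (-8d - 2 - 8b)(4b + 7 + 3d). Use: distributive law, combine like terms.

-56bd - 62d - 24d² - 64b - 14 - 32b²

(-8d - 2 - 8b)(4b + 7 + 3d)
= -32bd - 56d - 24d² - 8b - 14 - 6d - 32b² - 56b - 24bd    [distributive law]
= -56bd - 62d - 24d² - 64b - 14 - 32b²    [combine like terms]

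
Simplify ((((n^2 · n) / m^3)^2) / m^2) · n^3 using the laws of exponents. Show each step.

m^(-8)n^9

((((n^2 · n) / m^3)^2) / m^2) · n^3
= ((((n^2 · n)^2) / ((m^3)^2)) / m^2) · n^3    [power of a quotient]
= (((((n^2)^2) · (n^2)) / ((m^3)^2)) / m^2) · n^3    [power of a product]
= (((n^4 · (n^2)) / ((m^3)^2)) / m^2) · n^3    [power of a power]
= ((n^6 / ((m^3)^2)) / m^2) · n^3    [product of powers]
= ((n^6 / m^6) / m^2) · n^3    [power of a power]
= m^(-8)n^9    [quotient of powers; product of powers]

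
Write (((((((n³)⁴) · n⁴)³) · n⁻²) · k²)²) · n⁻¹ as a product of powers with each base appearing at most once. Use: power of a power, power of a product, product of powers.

(((((((n³)⁴) · n⁴)³) · n⁻²) · k²)²) · n⁻¹
= (((((((n³)⁴) · n⁴)³) · n⁻²)²) · ((k²)²)) · n⁻¹    [power of a product]
= (((((((n³)⁴) · n⁴)³)²) · ((n⁻²)²)) · ((k²)²)) · n⁻¹    [power of a product]
= ((((((n³)⁴) · n⁴)⁶) · ((n⁻²)²)) · ((k²)²)) · n⁻¹    [power of a power]
= ((((((n³)⁴)⁶) · ((n⁴)⁶)) · ((n⁻²)²)) · ((k²)²)) · n⁻¹    [power of a product]
= (((((n³)²⁴) · ((n⁴)⁶)) · ((n⁻²)²)) · ((k²)²)) · n⁻¹    [power of a power]
= (((n⁷² · ((n⁴)⁶)) · ((n⁻²)²)) · ((k²)²)) · n⁻¹    [power of a power]
= (((n⁷² · n²⁴) · ((n⁻²)²)) · ((k²)²)) · n⁻¹    [power of a power]
= ((n⁹⁶ · ((n⁻²)²)) · ((k²)²)) · n⁻¹    [product of powers]
= ((n⁹⁶ · n⁻⁴) · ((k²)²)) · n⁻¹    [power of a power]
= (n⁹² · ((k²)²)) · n⁻¹    [product of powers]
= (n⁹² · k⁴) · n⁻¹    [power of a power]
= k⁴n⁹¹    [product of powers]

k⁴n⁹¹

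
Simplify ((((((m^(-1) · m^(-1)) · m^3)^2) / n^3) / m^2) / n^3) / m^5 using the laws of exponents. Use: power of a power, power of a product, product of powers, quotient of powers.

m^(-5)n^(-6)

((((((m^(-1) · m^(-1)) · m^3)^2) / n^3) / m^2) / n^3) / m^5
= ((((((m^(-1) · m^(-1))^2) · ((m^3)^2)) / n^3) / m^2) / n^3) / m^5    [power of a product]
= (((((((m^(-1))^2) · ((m^(-1))^2)) · ((m^3)^2)) / n^3) / m^2) / n^3) / m^5    [power of a product]
= (((((m^(-2) · ((m^(-1))^2)) · ((m^3)^2)) / n^3) / m^2) / n^3) / m^5    [power of a power]
= (((((m^(-2) · m^(-2)) · ((m^3)^2)) / n^3) / m^2) / n^3) / m^5    [power of a power]
= ((((m^(-4) · ((m^3)^2)) / n^3) / m^2) / n^3) / m^5    [product of powers]
= ((((m^(-4) · m^6) / n^3) / m^2) / n^3) / m^5    [power of a power]
= (((m^2 / n^3) / m^2) / n^3) / m^5    [product of powers]
= m^(-5)n^(-6)    [quotient of powers; product of powers]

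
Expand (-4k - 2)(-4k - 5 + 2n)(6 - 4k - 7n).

-16k^2 - 64k^3 - 80k^2n + 128k - 228kn + 56kn^2 + 60 - 94n + 28n^2

(-4k - 2)(-4k - 5 + 2n)(6 - 4k - 7n)
= (16k^2 + 20k - 8kn + 8k + 10 - 4n)(6 - 4k - 7n)    [distributive law]
= (16k^2 + 28k - 8kn + 10 - 4n)(6 - 4k - 7n)    [combine like terms]
= 96k^2 - 64k^3 - 112k^2n + 168k - 112k^2 - 196kn - 48kn + 32k^2n + 56kn^2 + 60 - 40k - 70n - 24n + 16kn + 28n^2    [distributive law]
= -16k^2 - 64k^3 - 80k^2n + 128k - 228kn + 56kn^2 + 60 - 94n + 28n^2    [combine like terms]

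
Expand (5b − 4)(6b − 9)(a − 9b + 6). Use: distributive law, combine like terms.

(5b − 4)(6b − 9)(a − 9b + 6)
= (30b² − 45b − 24b + 36)(a − 9b + 6)    [distributive law]
= (30b² − 69b + 36)(a − 9b + 6)    [combine like terms]
= 30ab² − 270b³ + 180b² − 69ab + 621b² − 414b + 36a − 324b + 216    [distributive law]
= 30ab² − 270b³ + 801b² − 69ab − 738b + 36a + 216    [combine like terms]

30ab² − 270b³ + 801b² − 69ab − 738b + 36a + 216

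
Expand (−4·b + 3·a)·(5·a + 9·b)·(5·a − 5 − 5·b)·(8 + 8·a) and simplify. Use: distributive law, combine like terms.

−600·a^2·b − 320·a^3·b − 280·a·b − 280·a·b^2 − 1720·a^2·b^2 + 1440·b^2 + 1440·b^3 + 1440·a·b^3 + 600·a^4 − 600·a^2

(−4·b + 3·a)·(5·a + 9·b)·(5·a − 5 − 5·b)·(8 + 8·a)
= (−20·a·b − 36·b^2 + 15·a^2 + 27·a·b)·(5·a − 5 − 5·b)·(8 + 8·a)    [distributive law]
= (7·a·b − 36·b^2 + 15·a^2)·(5·a − 5 − 5·b)·(8 + 8·a)    [combine like terms]
= (35·a^2·b − 35·a·b − 35·a·b^2 − 180·a·b^2 + 180·b^2 + 180·b^3 + 75·a^3 − 75·a^2 − 75·a^2·b)·(8 + 8·a)    [distributive law]
= (−40·a^2·b − 35·a·b − 215·a·b^2 + 180·b^2 + 180·b^3 + 75·a^3 − 75·a^2)·(8 + 8·a)    [combine like terms]
= −320·a^2·b − 320·a^3·b − 280·a·b − 280·a^2·b − 1720·a·b^2 − 1720·a^2·b^2 + 1440·b^2 + 1440·a·b^2 + 1440·b^3 + 1440·a·b^3 + 600·a^3 + 600·a^4 − 600·a^2 − 600·a^3    [distributive law]
= −600·a^2·b − 320·a^3·b − 280·a·b − 280·a·b^2 − 1720·a^2·b^2 + 1440·b^2 + 1440·b^3 + 1440·a·b^3 + 600·a^4 − 600·a^2    [combine like terms]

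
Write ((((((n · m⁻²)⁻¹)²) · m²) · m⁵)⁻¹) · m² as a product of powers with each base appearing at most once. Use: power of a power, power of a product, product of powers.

m⁻⁹·n²

((((((n · m⁻²)⁻¹)²) · m²) · m⁵)⁻¹) · m²
= ((((((n · m⁻²)⁻¹)²) · m²)⁻¹) · ((m⁵)⁻¹)) · m²    [power of a product]
= ((((((n · m⁻²)⁻¹)²)⁻¹) · ((m²)⁻¹)) · ((m⁵)⁻¹)) · m²    [power of a product]
= (((((n · m⁻²)⁻¹)⁻²) · ((m²)⁻¹)) · ((m⁵)⁻¹)) · m²    [power of a power]
= ((((n · m⁻²)²) · ((m²)⁻¹)) · ((m⁵)⁻¹)) · m²    [power of a power]
= ((((n²) · ((m⁻²)²)) · ((m²)⁻¹)) · ((m⁵)⁻¹)) · m²    [power of a product]
= (((n² · m⁻⁴) · ((m²)⁻¹)) · ((m⁵)⁻¹)) · m²    [power of a power]
= (((n² · m⁻⁴) · m⁻²) · ((m⁵)⁻¹)) · m²    [power of a power]
= (((n² · m⁻⁴) · m⁻²) · m⁻⁵) · m²    [power of a power]
= m⁻⁹·n²    [product of powers]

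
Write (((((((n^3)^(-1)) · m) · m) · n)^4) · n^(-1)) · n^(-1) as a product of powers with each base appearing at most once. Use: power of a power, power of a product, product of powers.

(((((((n^3)^(-1)) · m) · m) · n)^4) · n^(-1)) · n^(-1)
= (((((((n^3)^(-1)) · m) · m)^4) · (n^4)) · n^(-1)) · n^(-1)    [power of a product]
= (((((((n^3)^(-1)) · m)^4) · (m^4)) · (n^4)) · n^(-1)) · n^(-1)    [power of a product]
= (((((((n^3)^(-1))^4) · (m^4)) · (m^4)) · (n^4)) · n^(-1)) · n^(-1)    [power of a product]
= ((((((n^3)^(-4)) · (m^4)) · (m^4)) · (n^4)) · n^(-1)) · n^(-1)    [power of a power]
= ((((n^(-12) · (m^4)) · (m^4)) · (n^4)) · n^(-1)) · n^(-1)    [power of a power]
= m^8n^(-10)    [product of powers]

m^8n^(-10)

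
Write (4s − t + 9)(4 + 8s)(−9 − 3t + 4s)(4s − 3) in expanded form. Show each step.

−2784s^2 + 648s − 448s^2t + 336st − 128s^3 − 512s^3t + 512s^4 + 216t − 24st^2 − 36t^2 + 96s^2t^2 + 972

(4s − t + 9)(4 + 8s)(−9 − 3t + 4s)(4s − 3)
= (16s + 32s^2 − 4t − 8st + 36 + 72s)(−9 − 3t + 4s)(4s − 3)    [distributive law]
= (88s + 32s^2 − 4t − 8st + 36)(−9 − 3t + 4s)(4s − 3)    [combine like terms]
= (−792s − 264st + 352s^2 − 288s^2 − 96s^2t + 128s^3 + 36t + 12t^2 − 16st + 72st + 24st^2 − 32s^2t − 324 − 108t + 144s)(4s − 3)    [distributive law]
= (−648s − 208st + 64s^2 − 128s^2t + 128s^3 − 72t + 12t^2 + 24st^2 − 324)(4s − 3)    [combine like terms]
= −2592s^2 + 1944s − 832s^2t + 624st + 256s^3 − 192s^2 − 512s^3t + 384s^2t + 512s^4 − 384s^3 − 288st + 216t + 48st^2 − 36t^2 + 96s^2t^2 − 72st^2 − 1296s + 972    [distributive law]
= −2784s^2 + 648s − 448s^2t + 336st − 128s^3 − 512s^3t + 512s^4 + 216t − 24st^2 − 36t^2 + 96s^2t^2 + 972    [combine like terms]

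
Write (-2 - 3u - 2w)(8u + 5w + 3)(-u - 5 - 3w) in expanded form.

145u^2 + 131u + 246uw + 98w + 98w^2 + 30 + 24u^3 + 103u^2w + 103uw^2 + 30w^3

(-2 - 3u - 2w)(8u + 5w + 3)(-u - 5 - 3w)
= (-16u - 10w - 6 - 24u^2 - 15uw - 9u - 16uw - 10w^2 - 6w)(-u - 5 - 3w)    [distributive law]
= (-25u - 16w - 6 - 24u^2 - 31uw - 10w^2)(-u - 5 - 3w)    [combine like terms]
= 25u^2 + 125u + 75uw + 16uw + 80w + 48w^2 + 6u + 30 + 18w + 24u^3 + 120u^2 + 72u^2w + 31u^2w + 155uw + 93uw^2 + 10uw^2 + 50w^2 + 30w^3    [distributive law]
= 145u^2 + 131u + 246uw + 98w + 98w^2 + 30 + 24u^3 + 103u^2w + 103uw^2 + 30w^3    [combine like terms]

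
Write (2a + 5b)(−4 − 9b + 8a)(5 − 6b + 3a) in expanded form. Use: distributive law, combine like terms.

(2a + 5b)(−4 − 9b + 8a)(5 − 6b + 3a)
= (−8a − 18ab + 16a² − 20b − 45b² + 40ab)(5 − 6b + 3a)    [distributive law]
= (−8a + 22ab + 16a² − 20b − 45b²)(5 − 6b + 3a)    [combine like terms]
= −40a + 48ab − 24a² + 110ab − 132ab² + 66a²b + 80a² − 96a²b + 48a³ − 100b + 120b² − 60ab − 225b² + 270b³ − 135ab²    [distributive law]
= −40a + 98ab + 56a² − 267ab² − 30a²b + 48a³ − 100b − 105b² + 270b³    [combine like terms]

−40a + 98ab + 56a² − 267ab² − 30a²b + 48a³ − 100b − 105b² + 270b³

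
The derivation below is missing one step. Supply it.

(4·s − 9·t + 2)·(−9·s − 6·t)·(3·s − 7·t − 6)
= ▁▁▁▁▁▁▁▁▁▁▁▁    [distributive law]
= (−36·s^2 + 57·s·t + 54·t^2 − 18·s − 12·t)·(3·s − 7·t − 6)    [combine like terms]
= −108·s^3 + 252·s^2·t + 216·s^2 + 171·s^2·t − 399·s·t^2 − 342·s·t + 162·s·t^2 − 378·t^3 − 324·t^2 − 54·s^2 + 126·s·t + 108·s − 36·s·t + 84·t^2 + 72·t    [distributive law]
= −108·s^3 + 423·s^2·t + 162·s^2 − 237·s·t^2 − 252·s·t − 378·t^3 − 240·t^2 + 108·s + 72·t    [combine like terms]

By distributive law:

(−36·s^2 − 24·s·t + 81·s·t + 54·t^2 − 18·s − 12·t)·(3·s − 7·t − 6)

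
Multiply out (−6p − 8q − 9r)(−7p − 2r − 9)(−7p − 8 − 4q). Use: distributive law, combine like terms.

−294p^3 − 714p^2 − 560p^2q − 525p^2r − 1167pr − 412pqr − 432p − 1168pq − 224pq^2 − 452qr − 64q^2r − 576q − 288q^2 − 126pr^2 − 144r^2 − 72qr^2 − 648r

(−6p − 8q − 9r)(−7p − 2r − 9)(−7p − 8 − 4q)
= (42p^2 + 12pr + 54p + 56pq + 16qr + 72q + 63pr + 18r^2 + 81r)(−7p − 8 − 4q)    [distributive law]
= (42p^2 + 75pr + 54p + 56pq + 16qr + 72q + 18r^2 + 81r)(−7p − 8 − 4q)    [combine like terms]
= −294p^3 − 336p^2 − 168p^2q − 525p^2r − 600pr − 300pqr − 378p^2 − 432p − 216pq − 392p^2q − 448pq − 224pq^2 − 112pqr − 128qr − 64q^2r − 504pq − 576q − 288q^2 − 126pr^2 − 144r^2 − 72qr^2 − 567pr − 648r − 324qr    [distributive law]
= −294p^3 − 714p^2 − 560p^2q − 525p^2r − 1167pr − 412pqr − 432p − 1168pq − 224pq^2 − 452qr − 64q^2r − 576q − 288q^2 − 126pr^2 − 144r^2 − 72qr^2 − 648r    [combine like terms]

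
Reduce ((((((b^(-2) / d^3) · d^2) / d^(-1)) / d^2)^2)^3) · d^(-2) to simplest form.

((((((b^(-2) / d^3) · d^2) / d^(-1)) / d^2)^2)^3) · d^(-2)
= (((((b^(-2) / d^3) · d^2) / d^(-1)) / d^2)^6) · d^(-2)    [power of a power]
= (((((b^(-2) / d^3) · d^2) / d^(-1))^6) / ((d^2)^6)) · d^(-2)    [power of a quotient]
= (((((b^(-2) / d^3) · d^2)^6) / ((d^(-1))^6)) / ((d^2)^6)) · d^(-2)    [power of a quotient]
= (((((b^(-2) / d^3)^6) · ((d^2)^6)) / ((d^(-1))^6)) / ((d^2)^6)) · d^(-2)    [power of a product]
= ((((((b^(-2))^6) / ((d^3)^6)) · ((d^2)^6)) / ((d^(-1))^6)) / ((d^2)^6)) · d^(-2)    [power of a quotient]
= ((((b^(-12) / ((d^3)^6)) · ((d^2)^6)) / ((d^(-1))^6)) / ((d^2)^6)) · d^(-2)    [power of a power]
= ((((b^(-12) / d^18) · ((d^2)^6)) / ((d^(-1))^6)) / ((d^2)^6)) · d^(-2)    [power of a power]
= ((((b^(-12) / d^18) · d^12) / ((d^(-1))^6)) / ((d^2)^6)) · d^(-2)    [power of a power]
= ((((b^(-12) / d^18) · d^12) / d^(-6)) / ((d^2)^6)) · d^(-2)    [power of a power]
= ((((b^(-12) / d^18) · d^12) / d^(-6)) / d^12) · d^(-2)    [power of a power]
= b^(-12)d^(-14)    [quotient of powers; product of powers]

b^(-12)d^(-14)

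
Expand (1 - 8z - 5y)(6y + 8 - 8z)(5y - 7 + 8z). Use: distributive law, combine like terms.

40y^2 + 278y - 576yz - 56 + 568z - 1024z^2 - 280y^2z + 256yz^2 + 512z^3 - 150y^3

(1 - 8z - 5y)(6y + 8 - 8z)(5y - 7 + 8z)
= (6y + 8 - 8z - 48yz - 64z + 64z^2 - 30y^2 - 40y + 40yz)(5y - 7 + 8z)    [distributive law]
= (-34y + 8 - 72z - 8yz + 64z^2 - 30y^2)(5y - 7 + 8z)    [combine like terms]
= -170y^2 + 238y - 272yz + 40y - 56 + 64z - 360yz + 504z - 576z^2 - 40y^2z + 56yz - 64yz^2 + 320yz^2 - 448z^2 + 512z^3 - 150y^3 + 210y^2 - 240y^2z    [distributive law]
= 40y^2 + 278y - 576yz - 56 + 568z - 1024z^2 - 280y^2z + 256yz^2 + 512z^3 - 150y^3    [combine like terms]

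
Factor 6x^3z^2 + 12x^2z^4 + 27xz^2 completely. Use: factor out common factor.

3xz^2(2x^2 + 4xz^2 + 9)

6x^3z^2 + 12x^2z^4 + 27xz^2
= 3(2x^3z^2 + 4x^2z^4 + 9xz^2)    [factor out 3]
= 3xz^2(2x^2 + 4xz^2 + 9)    [factor out xz^2]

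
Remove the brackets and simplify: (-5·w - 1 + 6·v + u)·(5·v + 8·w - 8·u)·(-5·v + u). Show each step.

(-5·w - 1 + 6·v + u)·(5·v + 8·w - 8·u)·(-5·v + u)
= (-25·v·w - 40·w^2 + 40·u·w - 5·v - 8·w + 8·u + 30·v^2 + 48·v·w - 48·u·v + 5·u·v + 8·u·w - 8·u^2)·(-5·v + u)    [distributive law]
= (23·v·w - 40·w^2 + 48·u·w - 5·v - 8·w + 8·u + 30·v^2 - 43·u·v - 8·u^2)·(-5·v + u)    [combine like terms]
= -115·v^2·w + 23·u·v·w + 200·v·w^2 - 40·u·w^2 - 240·u·v·w + 48·u^2·w + 25·v^2 - 5·u·v + 40·v·w - 8·u·w - 40·u·v + 8·u^2 - 150·v^3 + 30·u·v^2 + 215·u·v^2 - 43·u^2·v + 40·u^2·v - 8·u^3    [distributive law]
= -115·v^2·w - 217·u·v·w + 200·v·w^2 - 40·u·w^2 + 48·u^2·w + 25·v^2 - 45·u·v + 40·v·w - 8·u·w + 8·u^2 - 150·v^3 + 245·u·v^2 - 3·u^2·v - 8·u^3    [combine like terms]

-115·v^2·w - 217·u·v·w + 200·v·w^2 - 40·u·w^2 + 48·u^2·w + 25·v^2 - 45·u·v + 40·v·w - 8·u·w + 8·u^2 - 150·v^3 + 245·u·v^2 - 3·u^2·v - 8·u^3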